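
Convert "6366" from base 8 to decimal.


Input: "6366" in base 8
Positional expansion:
  Digit '6' (value 6) x 8^3 = 3072
  Digit '3' (value 3) x 8^2 = 192
  Digit '6' (value 6) x 8^1 = 48
  Digit '6' (value 6) x 8^0 = 6
Sum = 3318

3318


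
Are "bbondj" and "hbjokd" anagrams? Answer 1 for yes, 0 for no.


Strings: "bbondj", "hbjokd"
Sorted first:  bbdjno
Sorted second: bdhjko
Differ at position 1: 'b' vs 'd' => not anagrams

0


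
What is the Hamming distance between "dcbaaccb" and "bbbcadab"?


Comparing "dcbaaccb" and "bbbcadab" position by position:
  Position 0: 'd' vs 'b' => differ
  Position 1: 'c' vs 'b' => differ
  Position 2: 'b' vs 'b' => same
  Position 3: 'a' vs 'c' => differ
  Position 4: 'a' vs 'a' => same
  Position 5: 'c' vs 'd' => differ
  Position 6: 'c' vs 'a' => differ
  Position 7: 'b' vs 'b' => same
Total differences (Hamming distance): 5

5


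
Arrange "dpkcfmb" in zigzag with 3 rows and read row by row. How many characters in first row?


Zigzag "dpkcfmb" into 3 rows:
Placing characters:
  'd' => row 0
  'p' => row 1
  'k' => row 2
  'c' => row 1
  'f' => row 0
  'm' => row 1
  'b' => row 2
Rows:
  Row 0: "df"
  Row 1: "pcm"
  Row 2: "kb"
First row length: 2

2


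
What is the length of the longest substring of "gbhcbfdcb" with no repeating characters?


Input: "gbhcbfdcb"
Sliding window (track last position of each char):
  Position 0 ('g'): window [0,0] length 1 -- new best
  Position 1 ('b'): window [0,1] length 2 -- new best
  Position 2 ('h'): window [0,2] length 3 -- new best
  Position 3 ('c'): window [0,3] length 4 -- new best
  Position 4 ('b'): repeat (last at 1), move window start to 2
  Position 4 ('b'): window [2,4] length 3
  Position 5 ('f'): window [2,5] length 4
  Position 6 ('d'): window [2,6] length 5 -- new best
  Position 7 ('c'): repeat (last at 3), move window start to 4
  Position 7 ('c'): window [4,7] length 4
  Position 8 ('b'): repeat (last at 4), move window start to 5
  Position 8 ('b'): window [5,8] length 4
Longest substring with no repeats: "hcbfd" with length 5

5


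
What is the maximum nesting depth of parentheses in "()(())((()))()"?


Input: "()(())((()))()"
Tracking depth:
  Position 0 '(': depth becomes 1
  Position 1 ')': depth becomes 0
  Position 2 '(': depth becomes 1
  Position 3 '(': depth becomes 2
  Position 4 ')': depth becomes 1
  Position 5 ')': depth becomes 0
  Position 6 '(': depth becomes 1
  Position 7 '(': depth becomes 2
  Position 8 '(': depth becomes 3
  Position 9 ')': depth becomes 2
  Position 10 ')': depth becomes 1
  Position 11 ')': depth becomes 0
  Position 12 '(': depth becomes 1
  Position 13 ')': depth becomes 0
Maximum depth reached: 3

3


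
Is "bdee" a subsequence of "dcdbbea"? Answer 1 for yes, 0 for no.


Check if "bdee" is a subsequence of "dcdbbea"
Greedy scan:
  Position 0 ('d'): no match needed
  Position 1 ('c'): no match needed
  Position 2 ('d'): no match needed
  Position 3 ('b'): matches sub[0] = 'b'
  Position 4 ('b'): no match needed
  Position 5 ('e'): no match needed
  Position 6 ('a'): no match needed
Only matched 1/4 characters => not a subsequence

0


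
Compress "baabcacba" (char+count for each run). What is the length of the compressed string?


Input: baabcacba
Runs:
  'b' x 1 => "b1"
  'a' x 2 => "a2"
  'b' x 1 => "b1"
  'c' x 1 => "c1"
  'a' x 1 => "a1"
  'c' x 1 => "c1"
  'b' x 1 => "b1"
  'a' x 1 => "a1"
Compressed: "b1a2b1c1a1c1b1a1"
Compressed length: 16

16


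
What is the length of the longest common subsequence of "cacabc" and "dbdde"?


LCS of "cacabc" and "dbdde"
DP table:
           d    b    d    d    e
      0    0    0    0    0    0
  c   0    0    0    0    0    0
  a   0    0    0    0    0    0
  c   0    0    0    0    0    0
  a   0    0    0    0    0    0
  b   0    0    1    1    1    1
  c   0    0    1    1    1    1
LCS length = dp[6][5] = 1

1


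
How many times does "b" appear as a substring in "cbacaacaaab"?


Searching for "b" in "cbacaacaaab"
Scanning each position:
  Position 0: "c" => no
  Position 1: "b" => MATCH
  Position 2: "a" => no
  Position 3: "c" => no
  Position 4: "a" => no
  Position 5: "a" => no
  Position 6: "c" => no
  Position 7: "a" => no
  Position 8: "a" => no
  Position 9: "a" => no
  Position 10: "b" => MATCH
Total occurrences: 2

2


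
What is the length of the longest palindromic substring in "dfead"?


Input: "dfead"
Checking substrings for palindromes:
  No multi-char palindromic substrings found
Longest palindromic substring: "d" with length 1

1


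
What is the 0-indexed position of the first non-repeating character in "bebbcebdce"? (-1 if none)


Input: bebbcebdce
Character frequencies:
  'b': 4
  'c': 2
  'd': 1
  'e': 3
Scanning left to right for freq == 1:
  Position 0 ('b'): freq=4, skip
  Position 1 ('e'): freq=3, skip
  Position 2 ('b'): freq=4, skip
  Position 3 ('b'): freq=4, skip
  Position 4 ('c'): freq=2, skip
  Position 5 ('e'): freq=3, skip
  Position 6 ('b'): freq=4, skip
  Position 7 ('d'): unique! => answer = 7

7


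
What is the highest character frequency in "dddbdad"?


Input: dddbdad
Character counts:
  'a': 1
  'b': 1
  'd': 5
Maximum frequency: 5

5


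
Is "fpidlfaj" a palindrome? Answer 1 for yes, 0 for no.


Input: fpidlfaj
Reversed: jafldipf
  Compare pos 0 ('f') with pos 7 ('j'): MISMATCH
  Compare pos 1 ('p') with pos 6 ('a'): MISMATCH
  Compare pos 2 ('i') with pos 5 ('f'): MISMATCH
  Compare pos 3 ('d') with pos 4 ('l'): MISMATCH
Result: not a palindrome

0


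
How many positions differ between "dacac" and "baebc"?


Comparing "dacac" and "baebc" position by position:
  Position 0: 'd' vs 'b' => DIFFER
  Position 1: 'a' vs 'a' => same
  Position 2: 'c' vs 'e' => DIFFER
  Position 3: 'a' vs 'b' => DIFFER
  Position 4: 'c' vs 'c' => same
Positions that differ: 3

3


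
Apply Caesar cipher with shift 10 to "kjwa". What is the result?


Caesar cipher: shift "kjwa" by 10
  'k' (pos 10) + 10 = pos 20 = 'u'
  'j' (pos 9) + 10 = pos 19 = 't'
  'w' (pos 22) + 10 = pos 6 = 'g'
  'a' (pos 0) + 10 = pos 10 = 'k'
Result: utgk

utgk


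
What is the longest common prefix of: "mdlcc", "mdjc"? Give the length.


Words: mdlcc, mdjc
  Position 0: all 'm' => match
  Position 1: all 'd' => match
  Position 2: ('l', 'j') => mismatch, stop
LCP = "md" (length 2)

2


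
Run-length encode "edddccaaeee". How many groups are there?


Input: edddccaaeee
Scanning for consecutive runs:
  Group 1: 'e' x 1 (positions 0-0)
  Group 2: 'd' x 3 (positions 1-3)
  Group 3: 'c' x 2 (positions 4-5)
  Group 4: 'a' x 2 (positions 6-7)
  Group 5: 'e' x 3 (positions 8-10)
Total groups: 5

5


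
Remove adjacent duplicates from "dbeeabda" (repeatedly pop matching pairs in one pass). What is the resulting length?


Input: dbeeabda
Stack-based adjacent duplicate removal:
  Read 'd': push. Stack: d
  Read 'b': push. Stack: db
  Read 'e': push. Stack: dbe
  Read 'e': matches stack top 'e' => pop. Stack: db
  Read 'a': push. Stack: dba
  Read 'b': push. Stack: dbab
  Read 'd': push. Stack: dbabd
  Read 'a': push. Stack: dbabda
Final stack: "dbabda" (length 6)

6


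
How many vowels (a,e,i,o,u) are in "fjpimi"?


Input: fjpimi
Checking each character:
  'f' at position 0: consonant
  'j' at position 1: consonant
  'p' at position 2: consonant
  'i' at position 3: vowel (running total: 1)
  'm' at position 4: consonant
  'i' at position 5: vowel (running total: 2)
Total vowels: 2

2


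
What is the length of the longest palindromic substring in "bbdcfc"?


Input: "bbdcfc"
Checking substrings for palindromes:
  [3:6] "cfc" (len 3) => palindrome
  [0:2] "bb" (len 2) => palindrome
Longest palindromic substring: "cfc" with length 3

3


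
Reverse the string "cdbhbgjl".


Input: cdbhbgjl
Reading characters right to left:
  Position 7: 'l'
  Position 6: 'j'
  Position 5: 'g'
  Position 4: 'b'
  Position 3: 'h'
  Position 2: 'b'
  Position 1: 'd'
  Position 0: 'c'
Reversed: ljgbhbdc

ljgbhbdc


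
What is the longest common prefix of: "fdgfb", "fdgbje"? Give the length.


Words: fdgfb, fdgbje
  Position 0: all 'f' => match
  Position 1: all 'd' => match
  Position 2: all 'g' => match
  Position 3: ('f', 'b') => mismatch, stop
LCP = "fdg" (length 3)

3


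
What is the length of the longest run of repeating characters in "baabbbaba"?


Input: "baabbbaba"
Scanning for longest run:
  Position 1 ('a'): new char, reset run to 1
  Position 2 ('a'): continues run of 'a', length=2
  Position 3 ('b'): new char, reset run to 1
  Position 4 ('b'): continues run of 'b', length=2
  Position 5 ('b'): continues run of 'b', length=3
  Position 6 ('a'): new char, reset run to 1
  Position 7 ('b'): new char, reset run to 1
  Position 8 ('a'): new char, reset run to 1
Longest run: 'b' with length 3

3


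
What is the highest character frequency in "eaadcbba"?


Input: eaadcbba
Character counts:
  'a': 3
  'b': 2
  'c': 1
  'd': 1
  'e': 1
Maximum frequency: 3

3


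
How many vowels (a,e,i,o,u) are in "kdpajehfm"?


Input: kdpajehfm
Checking each character:
  'k' at position 0: consonant
  'd' at position 1: consonant
  'p' at position 2: consonant
  'a' at position 3: vowel (running total: 1)
  'j' at position 4: consonant
  'e' at position 5: vowel (running total: 2)
  'h' at position 6: consonant
  'f' at position 7: consonant
  'm' at position 8: consonant
Total vowels: 2

2


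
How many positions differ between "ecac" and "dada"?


Comparing "ecac" and "dada" position by position:
  Position 0: 'e' vs 'd' => DIFFER
  Position 1: 'c' vs 'a' => DIFFER
  Position 2: 'a' vs 'd' => DIFFER
  Position 3: 'c' vs 'a' => DIFFER
Positions that differ: 4

4


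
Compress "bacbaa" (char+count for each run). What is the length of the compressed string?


Input: bacbaa
Runs:
  'b' x 1 => "b1"
  'a' x 1 => "a1"
  'c' x 1 => "c1"
  'b' x 1 => "b1"
  'a' x 2 => "a2"
Compressed: "b1a1c1b1a2"
Compressed length: 10

10


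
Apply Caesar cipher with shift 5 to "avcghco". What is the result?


Caesar cipher: shift "avcghco" by 5
  'a' (pos 0) + 5 = pos 5 = 'f'
  'v' (pos 21) + 5 = pos 0 = 'a'
  'c' (pos 2) + 5 = pos 7 = 'h'
  'g' (pos 6) + 5 = pos 11 = 'l'
  'h' (pos 7) + 5 = pos 12 = 'm'
  'c' (pos 2) + 5 = pos 7 = 'h'
  'o' (pos 14) + 5 = pos 19 = 't'
Result: fahlmht

fahlmht


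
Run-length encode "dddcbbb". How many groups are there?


Input: dddcbbb
Scanning for consecutive runs:
  Group 1: 'd' x 3 (positions 0-2)
  Group 2: 'c' x 1 (positions 3-3)
  Group 3: 'b' x 3 (positions 4-6)
Total groups: 3

3


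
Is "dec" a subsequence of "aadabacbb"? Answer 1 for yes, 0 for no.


Check if "dec" is a subsequence of "aadabacbb"
Greedy scan:
  Position 0 ('a'): no match needed
  Position 1 ('a'): no match needed
  Position 2 ('d'): matches sub[0] = 'd'
  Position 3 ('a'): no match needed
  Position 4 ('b'): no match needed
  Position 5 ('a'): no match needed
  Position 6 ('c'): no match needed
  Position 7 ('b'): no match needed
  Position 8 ('b'): no match needed
Only matched 1/3 characters => not a subsequence

0


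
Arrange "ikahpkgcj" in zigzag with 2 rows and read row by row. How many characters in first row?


Zigzag "ikahpkgcj" into 2 rows:
Placing characters:
  'i' => row 0
  'k' => row 1
  'a' => row 0
  'h' => row 1
  'p' => row 0
  'k' => row 1
  'g' => row 0
  'c' => row 1
  'j' => row 0
Rows:
  Row 0: "iapgj"
  Row 1: "khkc"
First row length: 5

5


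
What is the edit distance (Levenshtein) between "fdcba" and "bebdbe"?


Computing edit distance: "fdcba" -> "bebdbe"
DP table:
           b    e    b    d    b    e
      0    1    2    3    4    5    6
  f   1    1    2    3    4    5    6
  d   2    2    2    3    3    4    5
  c   3    3    3    3    4    4    5
  b   4    3    4    3    4    4    5
  a   5    4    4    4    4    5    5
Edit distance = dp[5][6] = 5

5


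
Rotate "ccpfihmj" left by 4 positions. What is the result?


Input: "ccpfihmj", rotate left by 4
First 4 characters: "ccpf"
Remaining characters: "ihmj"
Concatenate remaining + first: "ihmj" + "ccpf" = "ihmjccpf"

ihmjccpf


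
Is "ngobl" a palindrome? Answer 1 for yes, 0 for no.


Input: ngobl
Reversed: lbogn
  Compare pos 0 ('n') with pos 4 ('l'): MISMATCH
  Compare pos 1 ('g') with pos 3 ('b'): MISMATCH
Result: not a palindrome

0


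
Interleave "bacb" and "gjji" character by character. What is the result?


Interleaving "bacb" and "gjji":
  Position 0: 'b' from first, 'g' from second => "bg"
  Position 1: 'a' from first, 'j' from second => "aj"
  Position 2: 'c' from first, 'j' from second => "cj"
  Position 3: 'b' from first, 'i' from second => "bi"
Result: bgajcjbi

bgajcjbi


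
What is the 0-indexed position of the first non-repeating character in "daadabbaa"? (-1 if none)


Input: daadabbaa
Character frequencies:
  'a': 5
  'b': 2
  'd': 2
Scanning left to right for freq == 1:
  Position 0 ('d'): freq=2, skip
  Position 1 ('a'): freq=5, skip
  Position 2 ('a'): freq=5, skip
  Position 3 ('d'): freq=2, skip
  Position 4 ('a'): freq=5, skip
  Position 5 ('b'): freq=2, skip
  Position 6 ('b'): freq=2, skip
  Position 7 ('a'): freq=5, skip
  Position 8 ('a'): freq=5, skip
  No unique character found => answer = -1

-1


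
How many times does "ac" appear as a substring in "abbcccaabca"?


Searching for "ac" in "abbcccaabca"
Scanning each position:
  Position 0: "ab" => no
  Position 1: "bb" => no
  Position 2: "bc" => no
  Position 3: "cc" => no
  Position 4: "cc" => no
  Position 5: "ca" => no
  Position 6: "aa" => no
  Position 7: "ab" => no
  Position 8: "bc" => no
  Position 9: "ca" => no
Total occurrences: 0

0


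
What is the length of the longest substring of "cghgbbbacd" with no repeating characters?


Input: "cghgbbbacd"
Sliding window (track last position of each char):
  Position 0 ('c'): window [0,0] length 1 -- new best
  Position 1 ('g'): window [0,1] length 2 -- new best
  Position 2 ('h'): window [0,2] length 3 -- new best
  Position 3 ('g'): repeat (last at 1), move window start to 2
  Position 3 ('g'): window [2,3] length 2
  Position 4 ('b'): window [2,4] length 3
  Position 5 ('b'): repeat (last at 4), move window start to 5
  Position 5 ('b'): window [5,5] length 1
  Position 6 ('b'): repeat (last at 5), move window start to 6
  Position 6 ('b'): window [6,6] length 1
  Position 7 ('a'): window [6,7] length 2
  Position 8 ('c'): window [6,8] length 3
  Position 9 ('d'): window [6,9] length 4 -- new best
Longest substring with no repeats: "bacd" with length 4

4


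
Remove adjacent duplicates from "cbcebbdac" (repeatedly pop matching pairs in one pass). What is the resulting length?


Input: cbcebbdac
Stack-based adjacent duplicate removal:
  Read 'c': push. Stack: c
  Read 'b': push. Stack: cb
  Read 'c': push. Stack: cbc
  Read 'e': push. Stack: cbce
  Read 'b': push. Stack: cbceb
  Read 'b': matches stack top 'b' => pop. Stack: cbce
  Read 'd': push. Stack: cbced
  Read 'a': push. Stack: cbceda
  Read 'c': push. Stack: cbcedac
Final stack: "cbcedac" (length 7)

7


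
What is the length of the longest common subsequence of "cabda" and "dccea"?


LCS of "cabda" and "dccea"
DP table:
           d    c    c    e    a
      0    0    0    0    0    0
  c   0    0    1    1    1    1
  a   0    0    1    1    1    2
  b   0    0    1    1    1    2
  d   0    1    1    1    1    2
  a   0    1    1    1    1    2
LCS length = dp[5][5] = 2

2


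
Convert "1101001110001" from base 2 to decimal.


Input: "1101001110001" in base 2
Positional expansion:
  Digit '1' (value 1) x 2^12 = 4096
  Digit '1' (value 1) x 2^11 = 2048
  Digit '0' (value 0) x 2^10 = 0
  Digit '1' (value 1) x 2^9 = 512
  Digit '0' (value 0) x 2^8 = 0
  Digit '0' (value 0) x 2^7 = 0
  Digit '1' (value 1) x 2^6 = 64
  Digit '1' (value 1) x 2^5 = 32
  Digit '1' (value 1) x 2^4 = 16
  Digit '0' (value 0) x 2^3 = 0
  Digit '0' (value 0) x 2^2 = 0
  Digit '0' (value 0) x 2^1 = 0
  Digit '1' (value 1) x 2^0 = 1
Sum = 6769

6769


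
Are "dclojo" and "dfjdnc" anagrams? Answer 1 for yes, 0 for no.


Strings: "dclojo", "dfjdnc"
Sorted first:  cdjloo
Sorted second: cddfjn
Differ at position 2: 'j' vs 'd' => not anagrams

0


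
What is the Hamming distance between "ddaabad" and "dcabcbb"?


Comparing "ddaabad" and "dcabcbb" position by position:
  Position 0: 'd' vs 'd' => same
  Position 1: 'd' vs 'c' => differ
  Position 2: 'a' vs 'a' => same
  Position 3: 'a' vs 'b' => differ
  Position 4: 'b' vs 'c' => differ
  Position 5: 'a' vs 'b' => differ
  Position 6: 'd' vs 'b' => differ
Total differences (Hamming distance): 5

5


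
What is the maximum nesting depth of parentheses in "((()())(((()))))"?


Input: "((()())(((()))))"
Tracking depth:
  Position 0 '(': depth becomes 1
  Position 1 '(': depth becomes 2
  Position 2 '(': depth becomes 3
  Position 3 ')': depth becomes 2
  Position 4 '(': depth becomes 3
  Position 5 ')': depth becomes 2
  Position 6 ')': depth becomes 1
  Position 7 '(': depth becomes 2
  Position 8 '(': depth becomes 3
  Position 9 '(': depth becomes 4
  Position 10 '(': depth becomes 5
  Position 11 ')': depth becomes 4
  Position 12 ')': depth becomes 3
  Position 13 ')': depth becomes 2
  Position 14 ')': depth becomes 1
  Position 15 ')': depth becomes 0
Maximum depth reached: 5

5


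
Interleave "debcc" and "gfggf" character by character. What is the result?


Interleaving "debcc" and "gfggf":
  Position 0: 'd' from first, 'g' from second => "dg"
  Position 1: 'e' from first, 'f' from second => "ef"
  Position 2: 'b' from first, 'g' from second => "bg"
  Position 3: 'c' from first, 'g' from second => "cg"
  Position 4: 'c' from first, 'f' from second => "cf"
Result: dgefbgcgcf

dgefbgcgcf


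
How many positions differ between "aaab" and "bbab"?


Comparing "aaab" and "bbab" position by position:
  Position 0: 'a' vs 'b' => DIFFER
  Position 1: 'a' vs 'b' => DIFFER
  Position 2: 'a' vs 'a' => same
  Position 3: 'b' vs 'b' => same
Positions that differ: 2

2


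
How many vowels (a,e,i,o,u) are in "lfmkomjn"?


Input: lfmkomjn
Checking each character:
  'l' at position 0: consonant
  'f' at position 1: consonant
  'm' at position 2: consonant
  'k' at position 3: consonant
  'o' at position 4: vowel (running total: 1)
  'm' at position 5: consonant
  'j' at position 6: consonant
  'n' at position 7: consonant
Total vowels: 1

1


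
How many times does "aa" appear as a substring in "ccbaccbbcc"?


Searching for "aa" in "ccbaccbbcc"
Scanning each position:
  Position 0: "cc" => no
  Position 1: "cb" => no
  Position 2: "ba" => no
  Position 3: "ac" => no
  Position 4: "cc" => no
  Position 5: "cb" => no
  Position 6: "bb" => no
  Position 7: "bc" => no
  Position 8: "cc" => no
Total occurrences: 0

0


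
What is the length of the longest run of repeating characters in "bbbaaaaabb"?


Input: "bbbaaaaabb"
Scanning for longest run:
  Position 1 ('b'): continues run of 'b', length=2
  Position 2 ('b'): continues run of 'b', length=3
  Position 3 ('a'): new char, reset run to 1
  Position 4 ('a'): continues run of 'a', length=2
  Position 5 ('a'): continues run of 'a', length=3
  Position 6 ('a'): continues run of 'a', length=4
  Position 7 ('a'): continues run of 'a', length=5
  Position 8 ('b'): new char, reset run to 1
  Position 9 ('b'): continues run of 'b', length=2
Longest run: 'a' with length 5

5


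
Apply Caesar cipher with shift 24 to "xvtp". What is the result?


Caesar cipher: shift "xvtp" by 24
  'x' (pos 23) + 24 = pos 21 = 'v'
  'v' (pos 21) + 24 = pos 19 = 't'
  't' (pos 19) + 24 = pos 17 = 'r'
  'p' (pos 15) + 24 = pos 13 = 'n'
Result: vtrn

vtrn


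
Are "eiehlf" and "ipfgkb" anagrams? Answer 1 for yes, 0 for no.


Strings: "eiehlf", "ipfgkb"
Sorted first:  eefhil
Sorted second: bfgikp
Differ at position 0: 'e' vs 'b' => not anagrams

0


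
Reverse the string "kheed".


Input: kheed
Reading characters right to left:
  Position 4: 'd'
  Position 3: 'e'
  Position 2: 'e'
  Position 1: 'h'
  Position 0: 'k'
Reversed: deehk

deehk


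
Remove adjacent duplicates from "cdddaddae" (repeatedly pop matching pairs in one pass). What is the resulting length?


Input: cdddaddae
Stack-based adjacent duplicate removal:
  Read 'c': push. Stack: c
  Read 'd': push. Stack: cd
  Read 'd': matches stack top 'd' => pop. Stack: c
  Read 'd': push. Stack: cd
  Read 'a': push. Stack: cda
  Read 'd': push. Stack: cdad
  Read 'd': matches stack top 'd' => pop. Stack: cda
  Read 'a': matches stack top 'a' => pop. Stack: cd
  Read 'e': push. Stack: cde
Final stack: "cde" (length 3)

3


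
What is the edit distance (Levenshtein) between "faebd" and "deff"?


Computing edit distance: "faebd" -> "deff"
DP table:
           d    e    f    f
      0    1    2    3    4
  f   1    1    2    2    3
  a   2    2    2    3    3
  e   3    3    2    3    4
  b   4    4    3    3    4
  d   5    4    4    4    4
Edit distance = dp[5][4] = 4

4


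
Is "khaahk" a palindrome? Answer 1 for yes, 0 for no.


Input: khaahk
Reversed: khaahk
  Compare pos 0 ('k') with pos 5 ('k'): match
  Compare pos 1 ('h') with pos 4 ('h'): match
  Compare pos 2 ('a') with pos 3 ('a'): match
Result: palindrome

1


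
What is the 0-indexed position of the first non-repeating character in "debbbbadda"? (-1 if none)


Input: debbbbadda
Character frequencies:
  'a': 2
  'b': 4
  'd': 3
  'e': 1
Scanning left to right for freq == 1:
  Position 0 ('d'): freq=3, skip
  Position 1 ('e'): unique! => answer = 1

1


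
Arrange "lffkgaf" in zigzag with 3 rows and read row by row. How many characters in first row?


Zigzag "lffkgaf" into 3 rows:
Placing characters:
  'l' => row 0
  'f' => row 1
  'f' => row 2
  'k' => row 1
  'g' => row 0
  'a' => row 1
  'f' => row 2
Rows:
  Row 0: "lg"
  Row 1: "fka"
  Row 2: "ff"
First row length: 2

2


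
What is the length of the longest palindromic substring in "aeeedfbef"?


Input: "aeeedfbef"
Checking substrings for palindromes:
  [1:4] "eee" (len 3) => palindrome
  [1:3] "ee" (len 2) => palindrome
  [2:4] "ee" (len 2) => palindrome
Longest palindromic substring: "eee" with length 3

3


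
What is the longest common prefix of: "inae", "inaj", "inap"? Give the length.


Words: inae, inaj, inap
  Position 0: all 'i' => match
  Position 1: all 'n' => match
  Position 2: all 'a' => match
  Position 3: ('e', 'j', 'p') => mismatch, stop
LCP = "ina" (length 3)

3


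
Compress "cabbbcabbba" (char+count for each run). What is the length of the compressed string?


Input: cabbbcabbba
Runs:
  'c' x 1 => "c1"
  'a' x 1 => "a1"
  'b' x 3 => "b3"
  'c' x 1 => "c1"
  'a' x 1 => "a1"
  'b' x 3 => "b3"
  'a' x 1 => "a1"
Compressed: "c1a1b3c1a1b3a1"
Compressed length: 14

14


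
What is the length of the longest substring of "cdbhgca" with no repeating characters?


Input: "cdbhgca"
Sliding window (track last position of each char):
  Position 0 ('c'): window [0,0] length 1 -- new best
  Position 1 ('d'): window [0,1] length 2 -- new best
  Position 2 ('b'): window [0,2] length 3 -- new best
  Position 3 ('h'): window [0,3] length 4 -- new best
  Position 4 ('g'): window [0,4] length 5 -- new best
  Position 5 ('c'): repeat (last at 0), move window start to 1
  Position 5 ('c'): window [1,5] length 5
  Position 6 ('a'): window [1,6] length 6 -- new best
Longest substring with no repeats: "dbhgca" with length 6

6


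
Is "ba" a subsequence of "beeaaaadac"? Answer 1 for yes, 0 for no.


Check if "ba" is a subsequence of "beeaaaadac"
Greedy scan:
  Position 0 ('b'): matches sub[0] = 'b'
  Position 1 ('e'): no match needed
  Position 2 ('e'): no match needed
  Position 3 ('a'): matches sub[1] = 'a'
  Position 4 ('a'): no match needed
  Position 5 ('a'): no match needed
  Position 6 ('a'): no match needed
  Position 7 ('d'): no match needed
  Position 8 ('a'): no match needed
  Position 9 ('c'): no match needed
All 2 characters matched => is a subsequence

1


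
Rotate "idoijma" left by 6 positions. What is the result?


Input: "idoijma", rotate left by 6
First 6 characters: "idoijm"
Remaining characters: "a"
Concatenate remaining + first: "a" + "idoijm" = "aidoijm"

aidoijm


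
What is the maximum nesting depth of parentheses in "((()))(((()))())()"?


Input: "((()))(((()))())()"
Tracking depth:
  Position 0 '(': depth becomes 1
  Position 1 '(': depth becomes 2
  Position 2 '(': depth becomes 3
  Position 3 ')': depth becomes 2
  Position 4 ')': depth becomes 1
  Position 5 ')': depth becomes 0
  Position 6 '(': depth becomes 1
  Position 7 '(': depth becomes 2
  Position 8 '(': depth becomes 3
  Position 9 '(': depth becomes 4
  Position 10 ')': depth becomes 3
  Position 11 ')': depth becomes 2
  Position 12 ')': depth becomes 1
  Position 13 '(': depth becomes 2
  Position 14 ')': depth becomes 1
  Position 15 ')': depth becomes 0
  Position 16 '(': depth becomes 1
  Position 17 ')': depth becomes 0
Maximum depth reached: 4

4


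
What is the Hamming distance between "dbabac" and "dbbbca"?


Comparing "dbabac" and "dbbbca" position by position:
  Position 0: 'd' vs 'd' => same
  Position 1: 'b' vs 'b' => same
  Position 2: 'a' vs 'b' => differ
  Position 3: 'b' vs 'b' => same
  Position 4: 'a' vs 'c' => differ
  Position 5: 'c' vs 'a' => differ
Total differences (Hamming distance): 3

3


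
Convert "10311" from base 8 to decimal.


Input: "10311" in base 8
Positional expansion:
  Digit '1' (value 1) x 8^4 = 4096
  Digit '0' (value 0) x 8^3 = 0
  Digit '3' (value 3) x 8^2 = 192
  Digit '1' (value 1) x 8^1 = 8
  Digit '1' (value 1) x 8^0 = 1
Sum = 4297

4297


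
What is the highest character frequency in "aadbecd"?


Input: aadbecd
Character counts:
  'a': 2
  'b': 1
  'c': 1
  'd': 2
  'e': 1
Maximum frequency: 2

2


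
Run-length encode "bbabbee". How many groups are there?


Input: bbabbee
Scanning for consecutive runs:
  Group 1: 'b' x 2 (positions 0-1)
  Group 2: 'a' x 1 (positions 2-2)
  Group 3: 'b' x 2 (positions 3-4)
  Group 4: 'e' x 2 (positions 5-6)
Total groups: 4

4


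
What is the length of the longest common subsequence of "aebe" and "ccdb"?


LCS of "aebe" and "ccdb"
DP table:
           c    c    d    b
      0    0    0    0    0
  a   0    0    0    0    0
  e   0    0    0    0    0
  b   0    0    0    0    1
  e   0    0    0    0    1
LCS length = dp[4][4] = 1

1


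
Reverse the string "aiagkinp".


Input: aiagkinp
Reading characters right to left:
  Position 7: 'p'
  Position 6: 'n'
  Position 5: 'i'
  Position 4: 'k'
  Position 3: 'g'
  Position 2: 'a'
  Position 1: 'i'
  Position 0: 'a'
Reversed: pnikgaia

pnikgaia


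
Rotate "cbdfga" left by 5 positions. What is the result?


Input: "cbdfga", rotate left by 5
First 5 characters: "cbdfg"
Remaining characters: "a"
Concatenate remaining + first: "a" + "cbdfg" = "acbdfg"

acbdfg


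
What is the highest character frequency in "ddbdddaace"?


Input: ddbdddaace
Character counts:
  'a': 2
  'b': 1
  'c': 1
  'd': 5
  'e': 1
Maximum frequency: 5

5


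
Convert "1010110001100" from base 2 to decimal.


Input: "1010110001100" in base 2
Positional expansion:
  Digit '1' (value 1) x 2^12 = 4096
  Digit '0' (value 0) x 2^11 = 0
  Digit '1' (value 1) x 2^10 = 1024
  Digit '0' (value 0) x 2^9 = 0
  Digit '1' (value 1) x 2^8 = 256
  Digit '1' (value 1) x 2^7 = 128
  Digit '0' (value 0) x 2^6 = 0
  Digit '0' (value 0) x 2^5 = 0
  Digit '0' (value 0) x 2^4 = 0
  Digit '1' (value 1) x 2^3 = 8
  Digit '1' (value 1) x 2^2 = 4
  Digit '0' (value 0) x 2^1 = 0
  Digit '0' (value 0) x 2^0 = 0
Sum = 5516

5516


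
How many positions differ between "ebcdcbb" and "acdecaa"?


Comparing "ebcdcbb" and "acdecaa" position by position:
  Position 0: 'e' vs 'a' => DIFFER
  Position 1: 'b' vs 'c' => DIFFER
  Position 2: 'c' vs 'd' => DIFFER
  Position 3: 'd' vs 'e' => DIFFER
  Position 4: 'c' vs 'c' => same
  Position 5: 'b' vs 'a' => DIFFER
  Position 6: 'b' vs 'a' => DIFFER
Positions that differ: 6

6


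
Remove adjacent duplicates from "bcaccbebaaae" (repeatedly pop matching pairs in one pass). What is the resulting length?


Input: bcaccbebaaae
Stack-based adjacent duplicate removal:
  Read 'b': push. Stack: b
  Read 'c': push. Stack: bc
  Read 'a': push. Stack: bca
  Read 'c': push. Stack: bcac
  Read 'c': matches stack top 'c' => pop. Stack: bca
  Read 'b': push. Stack: bcab
  Read 'e': push. Stack: bcabe
  Read 'b': push. Stack: bcabeb
  Read 'a': push. Stack: bcabeba
  Read 'a': matches stack top 'a' => pop. Stack: bcabeb
  Read 'a': push. Stack: bcabeba
  Read 'e': push. Stack: bcabebae
Final stack: "bcabebae" (length 8)

8


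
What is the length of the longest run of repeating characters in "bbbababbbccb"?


Input: "bbbababbbccb"
Scanning for longest run:
  Position 1 ('b'): continues run of 'b', length=2
  Position 2 ('b'): continues run of 'b', length=3
  Position 3 ('a'): new char, reset run to 1
  Position 4 ('b'): new char, reset run to 1
  Position 5 ('a'): new char, reset run to 1
  Position 6 ('b'): new char, reset run to 1
  Position 7 ('b'): continues run of 'b', length=2
  Position 8 ('b'): continues run of 'b', length=3
  Position 9 ('c'): new char, reset run to 1
  Position 10 ('c'): continues run of 'c', length=2
  Position 11 ('b'): new char, reset run to 1
Longest run: 'b' with length 3

3


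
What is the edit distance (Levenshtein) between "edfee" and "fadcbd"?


Computing edit distance: "edfee" -> "fadcbd"
DP table:
           f    a    d    c    b    d
      0    1    2    3    4    5    6
  e   1    1    2    3    4    5    6
  d   2    2    2    2    3    4    5
  f   3    2    3    3    3    4    5
  e   4    3    3    4    4    4    5
  e   5    4    4    4    5    5    5
Edit distance = dp[5][6] = 5

5


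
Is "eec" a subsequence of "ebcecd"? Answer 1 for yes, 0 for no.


Check if "eec" is a subsequence of "ebcecd"
Greedy scan:
  Position 0 ('e'): matches sub[0] = 'e'
  Position 1 ('b'): no match needed
  Position 2 ('c'): no match needed
  Position 3 ('e'): matches sub[1] = 'e'
  Position 4 ('c'): matches sub[2] = 'c'
  Position 5 ('d'): no match needed
All 3 characters matched => is a subsequence

1


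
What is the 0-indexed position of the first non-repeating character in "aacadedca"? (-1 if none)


Input: aacadedca
Character frequencies:
  'a': 4
  'c': 2
  'd': 2
  'e': 1
Scanning left to right for freq == 1:
  Position 0 ('a'): freq=4, skip
  Position 1 ('a'): freq=4, skip
  Position 2 ('c'): freq=2, skip
  Position 3 ('a'): freq=4, skip
  Position 4 ('d'): freq=2, skip
  Position 5 ('e'): unique! => answer = 5

5


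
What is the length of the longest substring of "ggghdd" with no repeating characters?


Input: "ggghdd"
Sliding window (track last position of each char):
  Position 0 ('g'): window [0,0] length 1 -- new best
  Position 1 ('g'): repeat (last at 0), move window start to 1
  Position 1 ('g'): window [1,1] length 1
  Position 2 ('g'): repeat (last at 1), move window start to 2
  Position 2 ('g'): window [2,2] length 1
  Position 3 ('h'): window [2,3] length 2 -- new best
  Position 4 ('d'): window [2,4] length 3 -- new best
  Position 5 ('d'): repeat (last at 4), move window start to 5
  Position 5 ('d'): window [5,5] length 1
Longest substring with no repeats: "ghd" with length 3

3


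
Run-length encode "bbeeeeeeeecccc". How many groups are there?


Input: bbeeeeeeeecccc
Scanning for consecutive runs:
  Group 1: 'b' x 2 (positions 0-1)
  Group 2: 'e' x 8 (positions 2-9)
  Group 3: 'c' x 4 (positions 10-13)
Total groups: 3

3


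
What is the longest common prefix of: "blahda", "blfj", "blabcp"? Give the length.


Words: blahda, blfj, blabcp
  Position 0: all 'b' => match
  Position 1: all 'l' => match
  Position 2: ('a', 'f', 'a') => mismatch, stop
LCP = "bl" (length 2)

2


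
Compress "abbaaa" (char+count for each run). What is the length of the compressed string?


Input: abbaaa
Runs:
  'a' x 1 => "a1"
  'b' x 2 => "b2"
  'a' x 3 => "a3"
Compressed: "a1b2a3"
Compressed length: 6

6


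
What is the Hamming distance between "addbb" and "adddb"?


Comparing "addbb" and "adddb" position by position:
  Position 0: 'a' vs 'a' => same
  Position 1: 'd' vs 'd' => same
  Position 2: 'd' vs 'd' => same
  Position 3: 'b' vs 'd' => differ
  Position 4: 'b' vs 'b' => same
Total differences (Hamming distance): 1

1


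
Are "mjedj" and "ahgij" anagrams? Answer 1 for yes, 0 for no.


Strings: "mjedj", "ahgij"
Sorted first:  dejjm
Sorted second: aghij
Differ at position 0: 'd' vs 'a' => not anagrams

0


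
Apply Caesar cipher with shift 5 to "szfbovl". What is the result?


Caesar cipher: shift "szfbovl" by 5
  's' (pos 18) + 5 = pos 23 = 'x'
  'z' (pos 25) + 5 = pos 4 = 'e'
  'f' (pos 5) + 5 = pos 10 = 'k'
  'b' (pos 1) + 5 = pos 6 = 'g'
  'o' (pos 14) + 5 = pos 19 = 't'
  'v' (pos 21) + 5 = pos 0 = 'a'
  'l' (pos 11) + 5 = pos 16 = 'q'
Result: xekgtaq

xekgtaq


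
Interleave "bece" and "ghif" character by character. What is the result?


Interleaving "bece" and "ghif":
  Position 0: 'b' from first, 'g' from second => "bg"
  Position 1: 'e' from first, 'h' from second => "eh"
  Position 2: 'c' from first, 'i' from second => "ci"
  Position 3: 'e' from first, 'f' from second => "ef"
Result: bgehcief

bgehcief


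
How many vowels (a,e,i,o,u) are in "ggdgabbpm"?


Input: ggdgabbpm
Checking each character:
  'g' at position 0: consonant
  'g' at position 1: consonant
  'd' at position 2: consonant
  'g' at position 3: consonant
  'a' at position 4: vowel (running total: 1)
  'b' at position 5: consonant
  'b' at position 6: consonant
  'p' at position 7: consonant
  'm' at position 8: consonant
Total vowels: 1

1


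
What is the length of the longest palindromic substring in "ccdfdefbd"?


Input: "ccdfdefbd"
Checking substrings for palindromes:
  [2:5] "dfd" (len 3) => palindrome
  [0:2] "cc" (len 2) => palindrome
Longest palindromic substring: "dfd" with length 3

3


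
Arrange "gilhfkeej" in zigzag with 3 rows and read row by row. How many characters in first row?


Zigzag "gilhfkeej" into 3 rows:
Placing characters:
  'g' => row 0
  'i' => row 1
  'l' => row 2
  'h' => row 1
  'f' => row 0
  'k' => row 1
  'e' => row 2
  'e' => row 1
  'j' => row 0
Rows:
  Row 0: "gfj"
  Row 1: "ihke"
  Row 2: "le"
First row length: 3

3


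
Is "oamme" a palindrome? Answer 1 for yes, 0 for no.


Input: oamme
Reversed: emmao
  Compare pos 0 ('o') with pos 4 ('e'): MISMATCH
  Compare pos 1 ('a') with pos 3 ('m'): MISMATCH
Result: not a palindrome

0


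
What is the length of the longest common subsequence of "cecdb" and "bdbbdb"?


LCS of "cecdb" and "bdbbdb"
DP table:
           b    d    b    b    d    b
      0    0    0    0    0    0    0
  c   0    0    0    0    0    0    0
  e   0    0    0    0    0    0    0
  c   0    0    0    0    0    0    0
  d   0    0    1    1    1    1    1
  b   0    1    1    2    2    2    2
LCS length = dp[5][6] = 2

2


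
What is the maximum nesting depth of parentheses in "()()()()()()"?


Input: "()()()()()()"
Tracking depth:
  Position 0 '(': depth becomes 1
  Position 1 ')': depth becomes 0
  Position 2 '(': depth becomes 1
  Position 3 ')': depth becomes 0
  Position 4 '(': depth becomes 1
  Position 5 ')': depth becomes 0
  Position 6 '(': depth becomes 1
  Position 7 ')': depth becomes 0
  Position 8 '(': depth becomes 1
  Position 9 ')': depth becomes 0
  Position 10 '(': depth becomes 1
  Position 11 ')': depth becomes 0
Maximum depth reached: 1

1


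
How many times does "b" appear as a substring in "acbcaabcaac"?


Searching for "b" in "acbcaabcaac"
Scanning each position:
  Position 0: "a" => no
  Position 1: "c" => no
  Position 2: "b" => MATCH
  Position 3: "c" => no
  Position 4: "a" => no
  Position 5: "a" => no
  Position 6: "b" => MATCH
  Position 7: "c" => no
  Position 8: "a" => no
  Position 9: "a" => no
  Position 10: "c" => no
Total occurrences: 2

2


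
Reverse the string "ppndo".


Input: ppndo
Reading characters right to left:
  Position 4: 'o'
  Position 3: 'd'
  Position 2: 'n'
  Position 1: 'p'
  Position 0: 'p'
Reversed: odnpp

odnpp


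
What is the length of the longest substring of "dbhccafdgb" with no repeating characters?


Input: "dbhccafdgb"
Sliding window (track last position of each char):
  Position 0 ('d'): window [0,0] length 1 -- new best
  Position 1 ('b'): window [0,1] length 2 -- new best
  Position 2 ('h'): window [0,2] length 3 -- new best
  Position 3 ('c'): window [0,3] length 4 -- new best
  Position 4 ('c'): repeat (last at 3), move window start to 4
  Position 4 ('c'): window [4,4] length 1
  Position 5 ('a'): window [4,5] length 2
  Position 6 ('f'): window [4,6] length 3
  Position 7 ('d'): window [4,7] length 4
  Position 8 ('g'): window [4,8] length 5 -- new best
  Position 9 ('b'): window [4,9] length 6 -- new best
Longest substring with no repeats: "cafdgb" with length 6

6


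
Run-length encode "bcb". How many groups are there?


Input: bcb
Scanning for consecutive runs:
  Group 1: 'b' x 1 (positions 0-0)
  Group 2: 'c' x 1 (positions 1-1)
  Group 3: 'b' x 1 (positions 2-2)
Total groups: 3

3


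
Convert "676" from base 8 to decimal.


Input: "676" in base 8
Positional expansion:
  Digit '6' (value 6) x 8^2 = 384
  Digit '7' (value 7) x 8^1 = 56
  Digit '6' (value 6) x 8^0 = 6
Sum = 446

446


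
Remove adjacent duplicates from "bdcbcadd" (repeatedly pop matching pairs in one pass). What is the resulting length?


Input: bdcbcadd
Stack-based adjacent duplicate removal:
  Read 'b': push. Stack: b
  Read 'd': push. Stack: bd
  Read 'c': push. Stack: bdc
  Read 'b': push. Stack: bdcb
  Read 'c': push. Stack: bdcbc
  Read 'a': push. Stack: bdcbca
  Read 'd': push. Stack: bdcbcad
  Read 'd': matches stack top 'd' => pop. Stack: bdcbca
Final stack: "bdcbca" (length 6)

6


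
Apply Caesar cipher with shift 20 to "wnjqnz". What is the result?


Caesar cipher: shift "wnjqnz" by 20
  'w' (pos 22) + 20 = pos 16 = 'q'
  'n' (pos 13) + 20 = pos 7 = 'h'
  'j' (pos 9) + 20 = pos 3 = 'd'
  'q' (pos 16) + 20 = pos 10 = 'k'
  'n' (pos 13) + 20 = pos 7 = 'h'
  'z' (pos 25) + 20 = pos 19 = 't'
Result: qhdkht

qhdkht


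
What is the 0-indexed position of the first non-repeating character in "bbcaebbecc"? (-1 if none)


Input: bbcaebbecc
Character frequencies:
  'a': 1
  'b': 4
  'c': 3
  'e': 2
Scanning left to right for freq == 1:
  Position 0 ('b'): freq=4, skip
  Position 1 ('b'): freq=4, skip
  Position 2 ('c'): freq=3, skip
  Position 3 ('a'): unique! => answer = 3

3


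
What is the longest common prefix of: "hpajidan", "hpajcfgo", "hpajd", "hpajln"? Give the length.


Words: hpajidan, hpajcfgo, hpajd, hpajln
  Position 0: all 'h' => match
  Position 1: all 'p' => match
  Position 2: all 'a' => match
  Position 3: all 'j' => match
  Position 4: ('i', 'c', 'd', 'l') => mismatch, stop
LCP = "hpaj" (length 4)

4


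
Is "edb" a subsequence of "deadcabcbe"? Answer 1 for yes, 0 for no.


Check if "edb" is a subsequence of "deadcabcbe"
Greedy scan:
  Position 0 ('d'): no match needed
  Position 1 ('e'): matches sub[0] = 'e'
  Position 2 ('a'): no match needed
  Position 3 ('d'): matches sub[1] = 'd'
  Position 4 ('c'): no match needed
  Position 5 ('a'): no match needed
  Position 6 ('b'): matches sub[2] = 'b'
  Position 7 ('c'): no match needed
  Position 8 ('b'): no match needed
  Position 9 ('e'): no match needed
All 3 characters matched => is a subsequence

1


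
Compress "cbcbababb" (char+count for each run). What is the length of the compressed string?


Input: cbcbababb
Runs:
  'c' x 1 => "c1"
  'b' x 1 => "b1"
  'c' x 1 => "c1"
  'b' x 1 => "b1"
  'a' x 1 => "a1"
  'b' x 1 => "b1"
  'a' x 1 => "a1"
  'b' x 2 => "b2"
Compressed: "c1b1c1b1a1b1a1b2"
Compressed length: 16

16


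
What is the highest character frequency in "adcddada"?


Input: adcddada
Character counts:
  'a': 3
  'c': 1
  'd': 4
Maximum frequency: 4

4


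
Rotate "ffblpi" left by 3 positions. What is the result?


Input: "ffblpi", rotate left by 3
First 3 characters: "ffb"
Remaining characters: "lpi"
Concatenate remaining + first: "lpi" + "ffb" = "lpiffb"

lpiffb
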